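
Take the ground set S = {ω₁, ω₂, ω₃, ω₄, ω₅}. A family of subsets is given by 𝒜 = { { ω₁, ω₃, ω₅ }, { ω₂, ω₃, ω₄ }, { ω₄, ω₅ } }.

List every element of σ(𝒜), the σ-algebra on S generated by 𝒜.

Initial family (5 sets): { ∅, { ω₄, ω₅ }, { ω₁, ω₃, ω₅ }, { ω₂, ω₃, ω₄ }, S }.
Pass 1. New:
  { ω₁, ω₅ }  = { ω₂, ω₃, ω₄ }ᶜ
  { ω₂, ω₄ }  = { ω₁, ω₃, ω₅ }ᶜ
  { ω₁, ω₂, ω₃ }  = { ω₄, ω₅ }ᶜ
  { ω₁, ω₃, ω₄, ω₅ }  = { ω₄, ω₅ } ∪ { ω₁, ω₃, ω₅ }
  { ω₂, ω₃, ω₄, ω₅ }  = { ω₄, ω₅ } ∪ { ω₂, ω₃, ω₄ }
  |family| = 10
Pass 2: 7 new —
  { ω₁ }  = { ω₂, ω₃, ω₄, ω₅ }ᶜ
  { ω₂ }  = { ω₁, ω₃, ω₄, ω₅ }ᶜ
  { ω₁, ω₄, ω₅ }  = { ω₄, ω₅ } ∪ { ω₁, ω₅ }
  { ω₂, ω₄, ω₅ }  = { ω₄, ω₅ } ∪ { ω₂, ω₄ }
  { ω₁, ω₂, ω₃, ω₄ }  = { ω₁, ω₂, ω₃ } ∪ { ω₂, ω₃, ω₄ }
  { ω₁, ω₂, ω₃, ω₅ }  = { ω₁, ω₂, ω₃ } ∪ { ω₁, ω₃, ω₅ }
  { ω₁, ω₂, ω₄, ω₅ }  = { ω₁, ω₅ } ∪ { ω₂, ω₄ }
  |family| = 17
Pass 3 (8 new):
  { ω₃ }  = { ω₁, ω₂, ω₄, ω₅ }ᶜ
  { ω₄ }  = { ω₁, ω₂, ω₃, ω₅ }ᶜ
  { ω₅ }  = { ω₁, ω₂, ω₃, ω₄ }ᶜ
  { ω₁, ω₂ }  = { ω₂ } ∪ { ω₁ }
  { ω₁, ω₃ }  = { ω₂, ω₄, ω₅ }ᶜ
  { ω₂, ω₃ }  = { ω₁, ω₄, ω₅ }ᶜ
  { ω₁, ω₂, ω₄ }  = { ω₂, ω₄ } ∪ { ω₁ }
  { ω₁, ω₂, ω₅ }  = { ω₁, ω₅ } ∪ { ω₂ }
  |family| = 25
Pass 4 (7 new):
  { ω₁, ω₄ }  = { ω₄ } ∪ { ω₁ }
  { ω₂, ω₅ }  = { ω₂ } ∪ { ω₅ }
  { ω₃, ω₄ }  = { ω₁, ω₂, ω₅ }ᶜ
  { ω₃, ω₅ }  = { ω₁, ω₂, ω₄ }ᶜ
  { ω₁, ω₃, ω₄ }  = { ω₁, ω₃ } ∪ { ω₄ }
  { ω₂, ω₃, ω₅ }  = { ω₅ } ∪ { ω₂, ω₃ }
  { ω₃, ω₄, ω₅ }  = { ω₁, ω₂ }ᶜ
  |family| = 32
Pass 5: closed — nothing new.

Hence σ(𝒜) has 32 members: { ∅, { ω₁ }, { ω₂ }, { ω₃ }, { ω₄ }, { ω₅ }, { ω₁, ω₂ }, { ω₁, ω₃ }, { ω₁, ω₄ }, { ω₁, ω₅ }, { ω₂, ω₃ }, { ω₂, ω₄ }, { ω₂, ω₅ }, { ω₃, ω₄ }, { ω₃, ω₅ }, { ω₄, ω₅ }, { ω₁, ω₂, ω₃ }, { ω₁, ω₂, ω₄ }, { ω₁, ω₂, ω₅ }, { ω₁, ω₃, ω₄ }, { ω₁, ω₃, ω₅ }, { ω₁, ω₄, ω₅ }, { ω₂, ω₃, ω₄ }, { ω₂, ω₃, ω₅ }, { ω₂, ω₄, ω₅ }, { ω₃, ω₄, ω₅ }, { ω₁, ω₂, ω₃, ω₄ }, { ω₁, ω₂, ω₃, ω₅ }, { ω₁, ω₂, ω₄, ω₅ }, { ω₁, ω₃, ω₄, ω₅ }, { ω₂, ω₃, ω₄, ω₅ }, S }.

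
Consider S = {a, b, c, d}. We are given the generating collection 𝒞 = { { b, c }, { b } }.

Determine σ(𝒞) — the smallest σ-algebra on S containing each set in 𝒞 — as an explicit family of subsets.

Begin from { {  }, { b }, { b, c }, S } (that is, 𝒞 plus ∅ and S).
Round 1 adds 2:
  { a, d }  = S∖{ b, c }
  { a, c, d }  = S∖{ b }
Round 2: +1 →
  { a, b, d }  = { a, d } ∪ { b }
Round 3. New:
  { c }  = S∖{ a, b, d }
Round 4: closed — nothing new.

Therefore σ(𝒞) = { {  }, { b }, { c }, { a, d }, { b, c }, { a, b, d }, { a, c, d }, S } (|σ(𝒞)| = 8).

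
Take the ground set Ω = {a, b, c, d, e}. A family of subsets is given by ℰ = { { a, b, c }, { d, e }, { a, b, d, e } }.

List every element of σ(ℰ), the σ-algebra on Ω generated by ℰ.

|σ(ℰ)| = 8.  σ(ℰ) = { {  }, { c }, { a, b }, { d, e }, { a, b, c }, { c, d, e }, { a, b, d, e }, Ω }

Working:
Seed the family with ℰ together with ∅ and Ω: { {  }, { d, e }, { a, b, c }, { a, b, d, e }, Ω }.
Pass 1: +1 →
  { c }  = Ω∖{ a, b, d, e }
  (now 6)
Pass 2: 1 new —
  { c, d, e }  = { d, e } ∪ { c }
  (now 7)
Pass 3 adds 1:
  { a, b }  = Ω∖{ c, d, e }
  (now 8)
After Pass 4 the family is unchanged; done.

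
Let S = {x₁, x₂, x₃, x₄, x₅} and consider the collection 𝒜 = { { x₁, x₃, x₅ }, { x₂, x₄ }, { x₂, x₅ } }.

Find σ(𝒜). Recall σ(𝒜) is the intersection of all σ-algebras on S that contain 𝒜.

Seed the family with 𝒜 together with ∅ and S: { {}, { x₂, x₄ }, { x₂, x₅ }, { x₁, x₃, x₅ }, S }.
Step 1: 3 new —
  { x₁, x₃, x₄ }  = ᶜ of { x₂, x₅ }
  { x₂, x₄, x₅ }  = { x₂, x₅ } ∪ { x₂, x₄ }
  { x₁, x₂, x₃, x₅ }  = { x₂, x₅ } ∪ { x₁, x₃, x₅ }
  [8 total]
Step 2: +4 →
  { x₄ }  = ᶜ of { x₁, x₂, x₃, x₅ }
  { x₁, x₃ }  = ᶜ of { x₂, x₄, x₅ }
  { x₁, x₂, x₃, x₄ }  = { x₁, x₃, x₄ } ∪ { x₂, x₄ }
  { x₁, x₃, x₄, x₅ }  = { x₁, x₃, x₅ } ∪ { x₁, x₃, x₄ }
  [12 total]
Step 3 (2 new):
  { x₂ }  = ᶜ of { x₁, x₃, x₄, x₅ }
  { x₅ }  = ᶜ of { x₁, x₂, x₃, x₄ }
  [14 total]
Step 4: 2 new —
  { x₄, x₅ }  = { x₄ } ∪ { x₅ }
  { x₁, x₂, x₃ }  = { x₁, x₃ } ∪ { x₂ }
  [16 total]
Step 5: already closed under ᶜ and ∪.

Therefore σ(𝒜) = { {}, { x₂ }, { x₄ }, { x₅ }, { x₁, x₃ }, { x₂, x₄ }, { x₂, x₅ }, { x₄, x₅ }, { x₁, x₂, x₃ }, { x₁, x₃, x₄ }, { x₁, x₃, x₅ }, { x₂, x₄, x₅ }, { x₁, x₂, x₃, x₄ }, { x₁, x₂, x₃, x₅ }, { x₁, x₃, x₄, x₅ }, S } (|σ(𝒜)| = 16).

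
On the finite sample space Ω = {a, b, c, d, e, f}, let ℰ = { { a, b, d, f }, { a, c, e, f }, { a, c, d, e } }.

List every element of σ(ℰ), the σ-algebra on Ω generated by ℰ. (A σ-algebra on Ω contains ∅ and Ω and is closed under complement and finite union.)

σ(ℰ) = { ∅, { a }, { b }, { d }, { f }, { a, b }, { a, d }, { a, f }, { b, d }, { b, f }, { c, e }, { d, f }, { a, b, d }, { a, b, f }, { a, c, e }, { a, d, f }, { b, c, e }, { b, d, f }, { c, d, e }, { c, e, f }, { a, b, c, e }, { a, b, d, f }, { a, c, d, e }, { a, c, e, f }, { b, c, d, e }, { b, c, e, f }, { c, d, e, f }, { a, b, c, d, e }, { a, b, c, e, f }, { a, c, d, e, f }, { b, c, d, e, f }, Ω }

Working:
Seed the family with ℰ together with ∅ and Ω: { ∅, { a, b, d, f }, { a, c, d, e }, { a, c, e, f }, Ω }.
Iteration 1 adds 4:
  { b, d }  = complement { a, c, e, f }
  { b, f }  = complement { a, c, d, e }
  { c, e }  = complement { a, b, d, f }
  { a, c, d, e, f }  = { a, c, e, f } ∪ { a, c, d, e }
  |family| = 9
Iteration 2 adds 6:
  { b }  = complement { a, c, d, e, f }
  { b, d, f }  = { b, f } ∪ { b, d }
  { b, c, d, e }  = { c, e } ∪ { b, d }
  { b, c, e, f }  = { b, f } ∪ { c, e }
  { a, b, c, d, e }  = { a, c, d, e } ∪ { b, d }
  { a, b, c, e, f }  = { a, c, e, f } ∪ { b, f }
  |family| = 15
Iteration 3 adds 7:
  { d }  = complement { a, b, c, e, f }
  { f }  = complement { a, b, c, d, e }
  { a, d }  = complement { b, c, e, f }
  { a, f }  = complement { b, c, d, e }
  { a, c, e }  = complement { b, d, f }
  { b, c, e }  = { c, e } ∪ { b }
  { b, c, d, e, f }  = { b, d, f } ∪ { c, e }
  |family| = 22
Iteration 4. New:
  { a }  = complement { b, c, d, e, f }
  { d, f }  = { f } ∪ { d }
  { a, b, d }  = { b } ∪ { a, d }
  { a, b, f }  = { a, f } ∪ { b }
  { a, d, f }  = complement { b, c, e }
  { c, d, e }  = { c, e } ∪ { d }
  { c, e, f }  = { c, e } ∪ { f }
  { a, b, c, e }  = { a, c, e } ∪ { b }
  |family| = 30
Iteration 5: +2 →
  { a, b }  = { a } ∪ { b }
  { c, d, e, f }  = { c, d, e } ∪ { f }
  |family| = 32
After Iteration 6 the family is unchanged; done.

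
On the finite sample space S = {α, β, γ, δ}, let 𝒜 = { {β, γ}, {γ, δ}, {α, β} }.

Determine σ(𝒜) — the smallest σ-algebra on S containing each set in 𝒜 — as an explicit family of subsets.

Take S₀ = 𝒜 ∪ {∅, S} = { {}, {α, β}, {β, γ}, {γ, δ}, S }.
Iteration 1 adds 3:
  {α, δ}  = S∖{β, γ}
  {α, β, γ}  = {β, γ} ∪ {α, β}
  {β, γ, δ}  = {γ, δ} ∪ {β, γ}
  — 8 sets.
Iteration 2 adds 4:
  {α}  = S∖{β, γ, δ}
  {δ}  = S∖{α, β, γ}
  {α, β, δ}  = {α, δ} ∪ {α, β}
  {α, γ, δ}  = {γ, δ} ∪ {α, δ}
  — 12 sets.
Iteration 3: +2 →
  {β}  = S∖{α, γ, δ}
  {γ}  = S∖{α, β, δ}
  — 14 sets.
Iteration 4. New:
  {α, γ}  = {γ} ∪ {α}
  {β, δ}  = {δ} ∪ {β}
  — 16 sets.
Iteration 5: stable.

|σ(𝒜)| = 16.  σ(𝒜) = { {}, {α}, {β}, {γ}, {δ}, {α, β}, {α, γ}, {α, δ}, {β, γ}, {β, δ}, {γ, δ}, {α, β, γ}, {α, β, δ}, {α, γ, δ}, {β, γ, δ}, S }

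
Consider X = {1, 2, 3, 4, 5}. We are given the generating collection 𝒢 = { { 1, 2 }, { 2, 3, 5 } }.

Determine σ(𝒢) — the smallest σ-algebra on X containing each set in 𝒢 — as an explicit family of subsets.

σ(𝒢) = { ∅, { 1 }, { 2 }, { 4 }, { 1, 2 }, { 1, 4 }, { 2, 4 }, { 3, 5 }, { 1, 2, 4 }, { 1, 3, 5 }, { 2, 3, 5 }, { 3, 4, 5 }, { 1, 2, 3, 5 }, { 1, 3, 4, 5 }, { 2, 3, 4, 5 }, X }

Check:
Start: 𝒢 ∪ {∅, X} = { ∅, { 1, 2 }, { 2, 3, 5 }, X }.
Pass 1: +3 →
  { 1, 4 }  = X∖{ 2, 3, 5 }
  { 3, 4, 5 }  = X∖{ 1, 2 }
  { 1, 2, 3, 5 }  = { 1, 2 } ∪ { 2, 3, 5 }
Pass 2 adds 4:
  { 4 }  = X∖{ 1, 2, 3, 5 }
  { 1, 2, 4 }  = { 1, 4 } ∪ { 1, 2 }
  { 1, 3, 4, 5 }  = { 3, 4, 5 } ∪ { 1, 4 }
  { 2, 3, 4, 5 }  = { 3, 4, 5 } ∪ { 2, 3, 5 }
Pass 3: +3 →
  { 1 }  = X∖{ 2, 3, 4, 5 }
  { 2 }  = X∖{ 1, 3, 4, 5 }
  { 3, 5 }  = X∖{ 1, 2, 4 }
Pass 4 (2 new):
  { 2, 4 }  = { 4 } ∪ { 2 }
  { 1, 3, 5 }  = { 3, 5 } ∪ { 1 }
Pass 5: already closed under ᶜ and ∪.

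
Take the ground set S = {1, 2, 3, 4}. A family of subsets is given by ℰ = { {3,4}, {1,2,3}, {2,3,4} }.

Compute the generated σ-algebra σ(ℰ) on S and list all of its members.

Answer: σ(ℰ) = { {}, {1}, {2}, {3}, {4}, {1,2}, {1,3}, {1,4}, {2,3}, {2,4}, {3,4}, {1,2,3}, {1,2,4}, {1,3,4}, {2,3,4}, S }

Trace:
Begin from { {}, {3,4}, {1,2,3}, {2,3,4}, S } (that is, ℰ plus ∅ and S).
Iteration 1: +3 →
  {1}  = S∖{2,3,4}
  {4}  = S∖{1,2,3}
  {1,2}  = S∖{3,4}
Iteration 2: +3 →
  {1,4}  = {4} ∪ {1}
  {1,2,4}  = {4} ∪ {1,2}
  {1,3,4}  = {3,4} ∪ {1}
Iteration 3: +3 →
  {2}  = S∖{1,3,4}
  {3}  = S∖{1,2,4}
  {2,3}  = S∖{1,4}
Iteration 4. New:
  {1,3}  = {3} ∪ {1}
  {2,4}  = {4} ∪ {2}
Iteration 5: closed — nothing new.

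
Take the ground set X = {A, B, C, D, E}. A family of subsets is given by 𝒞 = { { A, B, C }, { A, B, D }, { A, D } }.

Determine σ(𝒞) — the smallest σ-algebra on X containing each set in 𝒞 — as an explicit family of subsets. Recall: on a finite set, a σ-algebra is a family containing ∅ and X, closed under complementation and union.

σ(𝒞) (32 sets): { ∅, { A }, { B }, { C }, { D }, { E }, { A, B }, { A, C }, { A, D }, { A, E }, { B, C }, { B, D }, { B, E }, { C, D }, { C, E }, { D, E }, { A, B, C }, { A, B, D }, { A, B, E }, { A, C, D }, { A, C, E }, { A, D, E }, { B, C, D }, { B, C, E }, { B, D, E }, { C, D, E }, { A, B, C, D }, { A, B, C, E }, { A, B, D, E }, { A, C, D, E }, { B, C, D, E }, X }

Trace:
Seed the family with 𝒞 together with ∅ and X: { ∅, { A, D }, { A, B, C }, { A, B, D }, X }.
Iteration 1 (4 new):
  { C, E }  = complement { A, B, D }
  { D, E }  = complement { A, B, C }
  { B, C, E }  = complement { A, D }
  { A, B, C, D }  = { A, B, C } ∪ { A, D }
  (now 9)
Iteration 2: 7 new —
  { E }  = complement { A, B, C, D }
  { A, D, E }  = { D, E } ∪ { A, D }
  { C, D, E }  = { D, E } ∪ { C, E }
  { A, B, C, E }  = { A, B, C } ∪ { B, C, E }
  { A, B, D, E }  = { A, B, D } ∪ { D, E }
  { A, C, D, E }  = { A, D } ∪ { C, E }
  { B, C, D, E }  = { D, E } ∪ { B, C, E }
  (now 16)
Iteration 3: 6 new —
  { A }  = complement { B, C, D, E }
  { B }  = complement { A, C, D, E }
  { C }  = complement { A, B, D, E }
  { D }  = complement { A, B, C, E }
  { A, B }  = complement { C, D, E }
  { B, C }  = complement { A, D, E }
  (now 22)
Iteration 4 adds 10:
  { A, C }  = { C } ∪ { A }
  { A, E }  = { E } ∪ { A }
  { B, D }  = { B } ∪ { D }
  { B, E }  = { B } ∪ { E }
  { C, D }  = { C } ∪ { D }
  { A, B, E }  = { A, B } ∪ { E }
  { A, C, D }  = { C } ∪ { A, D }
  { A, C, E }  = { C, E } ∪ { A }
  { B, C, D }  = { B, C } ∪ { D }
  { B, D, E }  = { B } ∪ { D, E }
  (now 32)
Iteration 5: stable.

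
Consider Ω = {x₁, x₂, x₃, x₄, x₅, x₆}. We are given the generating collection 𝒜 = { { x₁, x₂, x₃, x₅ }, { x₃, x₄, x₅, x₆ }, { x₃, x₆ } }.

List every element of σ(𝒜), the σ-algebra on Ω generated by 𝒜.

Answer: σ(𝒜) = { {  }, { x₃ }, { x₄ }, { x₅ }, { x₆ }, { x₁, x₂ }, { x₃, x₄ }, { x₃, x₅ }, { x₃, x₆ }, { x₄, x₅ }, { x₄, x₆ }, { x₅, x₆ }, { x₁, x₂, x₃ }, { x₁, x₂, x₄ }, { x₁, x₂, x₅ }, { x₁, x₂, x₆ }, { x₃, x₄, x₅ }, { x₃, x₄, x₆ }, { x₃, x₅, x₆ }, { x₄, x₅, x₆ }, { x₁, x₂, x₃, x₄ }, { x₁, x₂, x₃, x₅ }, { x₁, x₂, x₃, x₆ }, { x₁, x₂, x₄, x₅ }, { x₁, x₂, x₄, x₆ }, { x₁, x₂, x₅, x₆ }, { x₃, x₄, x₅, x₆ }, { x₁, x₂, x₃, x₄, x₅ }, { x₁, x₂, x₃, x₄, x₆ }, { x₁, x₂, x₃, x₅, x₆ }, { x₁, x₂, x₄, x₅, x₆ }, Ω }

Working:
Take S₀ = 𝒜 ∪ {∅, Ω} = { {  }, { x₃, x₆ }, { x₁, x₂, x₃, x₅ }, { x₃, x₄, x₅, x₆ }, Ω }.
Step 1. New:
  { x₁, x₂ }  = { x₃, x₄, x₅, x₆ }ᶜ
  { x₄, x₆ }  = { x₁, x₂, x₃, x₅ }ᶜ
  { x₁, x₂, x₄, x₅ }  = { x₃, x₆ }ᶜ
  { x₁, x₂, x₃, x₅, x₆ }  = { x₃, x₆ } ∪ { x₁, x₂, x₃, x₅ }
  |family| = 9
Step 2 adds 6:
  { x₄ }  = { x₁, x₂, x₃, x₅, x₆ }ᶜ
  { x₃, x₄, x₆ }  = { x₃, x₆ } ∪ { x₄, x₆ }
  { x₁, x₂, x₃, x₆ }  = { x₁, x₂ } ∪ { x₃, x₆ }
  { x₁, x₂, x₄, x₆ }  = { x₁, x₂ } ∪ { x₄, x₆ }
  { x₁, x₂, x₃, x₄, x₅ }  = { x₁, x₂, x₄, x₅ } ∪ { x₁, x₂, x₃, x₅ }
  { x₁, x₂, x₄, x₅, x₆ }  = { x₁, x₂, x₄, x₅ } ∪ { x₄, x₆ }
  |family| = 15
Step 3: +7 →
  { x₃ }  = { x₁, x₂, x₄, x₅, x₆ }ᶜ
  { x₆ }  = { x₁, x₂, x₃, x₄, x₅ }ᶜ
  { x₃, x₅ }  = { x₁, x₂, x₄, x₆ }ᶜ
  { x₄, x₅ }  = { x₁, x₂, x₃, x₆ }ᶜ
  { x₁, x₂, x₄ }  = { x₁, x₂ } ∪ { x₄ }
  { x₁, x₂, x₅ }  = { x₃, x₄, x₆ }ᶜ
  { x₁, x₂, x₃, x₄, x₆ }  = { x₁, x₂, x₄, x₆ } ∪ { x₃, x₆ }
  |family| = 22
Step 4 adds 9:
  { x₅ }  = { x₁, x₂, x₃, x₄, x₆ }ᶜ
  { x₃, x₄ }  = { x₃ } ∪ { x₄ }
  { x₁, x₂, x₃ }  = { x₁, x₂ } ∪ { x₃ }
  { x₁, x₂, x₆ }  = { x₁, x₂ } ∪ { x₆ }
  { x₃, x₄, x₅ }  = { x₄, x₅ } ∪ { x₃, x₅ }
  { x₃, x₅, x₆ }  = { x₁, x₂, x₄ }ᶜ
  { x₄, x₅, x₆ }  = { x₄, x₅ } ∪ { x₄, x₆ }
  { x₁, x₂, x₃, x₄ }  = { x₁, x₂, x₄ } ∪ { x₃ }
  { x₁, x₂, x₅, x₆ }  = { x₆ } ∪ { x₁, x₂, x₅ }
  |family| = 31
Step 5 (1 new):
  { x₅, x₆ }  = { x₁, x₂, x₃, x₄ }ᶜ
  |family| = 32
Step 6: no new sets; the family is a σ-algebra.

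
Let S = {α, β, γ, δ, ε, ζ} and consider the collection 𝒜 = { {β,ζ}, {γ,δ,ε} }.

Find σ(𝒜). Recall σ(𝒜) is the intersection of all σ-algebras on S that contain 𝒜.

σ(𝒜) = { {}, {α}, {β,ζ}, {α,β,ζ}, {γ,δ,ε}, {α,γ,δ,ε}, {β,γ,δ,ε,ζ}, S }

Trace:
Seed the family with 𝒜 together with ∅ and S: { {}, {β,ζ}, {γ,δ,ε}, S }.
Pass 1. New:
  {α,β,ζ}  = {γ,δ,ε}ᶜ
  {α,γ,δ,ε}  = {β,ζ}ᶜ
  {β,γ,δ,ε,ζ}  = {β,ζ} ∪ {γ,δ,ε}
  (now 7)
Pass 2. New:
  {α}  = {β,γ,δ,ε,ζ}ᶜ
  (now 8)
Pass 3 adds nothing — fixpoint reached.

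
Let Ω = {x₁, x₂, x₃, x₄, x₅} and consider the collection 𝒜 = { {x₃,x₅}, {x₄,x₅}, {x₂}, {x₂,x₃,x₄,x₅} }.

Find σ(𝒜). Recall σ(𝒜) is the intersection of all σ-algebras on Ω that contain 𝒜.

Begin from { ∅, {x₂}, {x₃,x₅}, {x₄,x₅}, {x₂,x₃,x₄,x₅}, Ω } (that is, 𝒜 plus ∅ and Ω).
Round 1: 7 new —
  {x₁}  = ᶜ of {x₂,x₃,x₄,x₅}
  {x₁,x₂,x₃}  = ᶜ of {x₄,x₅}
  {x₁,x₂,x₄}  = ᶜ of {x₃,x₅}
  {x₂,x₃,x₅}  = {x₃,x₅} ∪ {x₂}
  {x₂,x₄,x₅}  = {x₄,x₅} ∪ {x₂}
  {x₃,x₄,x₅}  = {x₄,x₅} ∪ {x₃,x₅}
  {x₁,x₃,x₄,x₅}  = ᶜ of {x₂}
  (now 13)
Round 2 (8 new):
  {x₁,x₂}  = ᶜ of {x₃,x₄,x₅}
  {x₁,x₃}  = ᶜ of {x₂,x₄,x₅}
  {x₁,x₄}  = ᶜ of {x₂,x₃,x₅}
  {x₁,x₃,x₅}  = {x₃,x₅} ∪ {x₁}
  {x₁,x₄,x₅}  = {x₄,x₅} ∪ {x₁}
  {x₁,x₂,x₃,x₄}  = {x₁,x₂,x₃} ∪ {x₁,x₂,x₄}
  {x₁,x₂,x₃,x₅}  = {x₁,x₂,x₃} ∪ {x₂,x₃,x₅}
  {x₁,x₂,x₄,x₅}  = {x₁,x₂,x₄} ∪ {x₄,x₅}
  (now 21)
Round 3. New:
  {x₃}  = ᶜ of {x₁,x₂,x₄,x₅}
  {x₄}  = ᶜ of {x₁,x₂,x₃,x₅}
  {x₅}  = ᶜ of {x₁,x₂,x₃,x₄}
  {x₂,x₃}  = ᶜ of {x₁,x₄,x₅}
  {x₂,x₄}  = ᶜ of {x₁,x₃,x₅}
  {x₁,x₃,x₄}  = {x₁,x₄} ∪ {x₁,x₃}
  (now 27)
Round 4 (5 new):
  {x₁,x₅}  = {x₅} ∪ {x₁}
  {x₂,x₅}  = ᶜ of {x₁,x₃,x₄}
  {x₃,x₄}  = {x₃} ∪ {x₄}
  {x₁,x₂,x₅}  = {x₁,x₂} ∪ {x₅}
  {x₂,x₃,x₄}  = {x₃} ∪ {x₂,x₄}
  (now 32)
Round 5: no new sets; the family is a σ-algebra.

Hence σ(𝒜) has 32 members: { ∅, {x₁}, {x₂}, {x₃}, {x₄}, {x₅}, {x₁,x₂}, {x₁,x₃}, {x₁,x₄}, {x₁,x₅}, {x₂,x₃}, {x₂,x₄}, {x₂,x₅}, {x₃,x₄}, {x₃,x₅}, {x₄,x₅}, {x₁,x₂,x₃}, {x₁,x₂,x₄}, {x₁,x₂,x₅}, {x₁,x₃,x₄}, {x₁,x₃,x₅}, {x₁,x₄,x₅}, {x₂,x₃,x₄}, {x₂,x₃,x₅}, {x₂,x₄,x₅}, {x₃,x₄,x₅}, {x₁,x₂,x₃,x₄}, {x₁,x₂,x₃,x₅}, {x₁,x₂,x₄,x₅}, {x₁,x₃,x₄,x₅}, {x₂,x₃,x₄,x₅}, Ω }.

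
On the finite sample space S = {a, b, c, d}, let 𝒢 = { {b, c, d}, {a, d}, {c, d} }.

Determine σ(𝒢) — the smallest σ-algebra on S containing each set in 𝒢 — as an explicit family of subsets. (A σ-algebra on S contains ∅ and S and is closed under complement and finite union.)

σ(𝒢) = { {}, {a}, {b}, {c}, {d}, {a, b}, {a, c}, {a, d}, {b, c}, {b, d}, {c, d}, {a, b, c}, {a, b, d}, {a, c, d}, {b, c, d}, S }

Working:
Start: 𝒢 ∪ {∅, S} = { {}, {a, d}, {c, d}, {b, c, d}, S }.
Round 1: +4 →
  {a}  = {b, c, d}ᶜ
  {a, b}  = {c, d}ᶜ
  {b, c}  = {a, d}ᶜ
  {a, c, d}  = {c, d} ∪ {a, d}
  [9 total]
Round 2 adds 3:
  {b}  = {a, c, d}ᶜ
  {a, b, c}  = {a, b} ∪ {b, c}
  {a, b, d}  = {a, b} ∪ {a, d}
  [12 total]
Round 3: 2 new —
  {c}  = {a, b, d}ᶜ
  {d}  = {a, b, c}ᶜ
  [14 total]
Round 4 (2 new):
  {a, c}  = {c} ∪ {a}
  {b, d}  = {d} ∪ {b}
  [16 total]
Round 5: no new sets; the family is a σ-algebra.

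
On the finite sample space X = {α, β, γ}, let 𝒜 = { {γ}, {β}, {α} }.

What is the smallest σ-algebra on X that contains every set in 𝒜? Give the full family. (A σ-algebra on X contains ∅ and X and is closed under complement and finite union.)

|σ(𝒜)| = 8.  σ(𝒜) = { {}, {α}, {β}, {γ}, {α,β}, {α,γ}, {β,γ}, X }

Working:
Initial family (5 sets): { {}, {α}, {β}, {γ}, X }.
Step 1 adds 3:
  {α,β}  = complement {γ}
  {α,γ}  = complement {β}
  {β,γ}  = complement {α}
  |family| = 8
Step 2: stable.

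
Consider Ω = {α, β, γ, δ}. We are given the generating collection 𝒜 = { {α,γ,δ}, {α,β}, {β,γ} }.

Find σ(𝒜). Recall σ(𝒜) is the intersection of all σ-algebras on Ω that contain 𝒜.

Initial family (5 sets): { ∅, {α,β}, {β,γ}, {α,γ,δ}, Ω }.
Pass 1: 4 new —
  {β}  = Ω∖{α,γ,δ}
  {α,δ}  = Ω∖{β,γ}
  {γ,δ}  = Ω∖{α,β}
  {α,β,γ}  = {β,γ} ∪ {α,β}
  (now 9)
Pass 2: 3 new —
  {δ}  = Ω∖{α,β,γ}
  {α,β,δ}  = {α,β} ∪ {α,δ}
  {β,γ,δ}  = {γ,δ} ∪ {β}
  (now 12)
Pass 3: +3 →
  {α}  = Ω∖{β,γ,δ}
  {γ}  = Ω∖{α,β,δ}
  {β,δ}  = {δ} ∪ {β}
  (now 15)
Pass 4. New:
  {α,γ}  = Ω∖{β,δ}
  (now 16)
Pass 5: no new sets; the family is a σ-algebra.

Therefore σ(𝒜) = { ∅, {α}, {β}, {γ}, {δ}, {α,β}, {α,γ}, {α,δ}, {β,γ}, {β,δ}, {γ,δ}, {α,β,γ}, {α,β,δ}, {α,γ,δ}, {β,γ,δ}, Ω } (|σ(𝒜)| = 16).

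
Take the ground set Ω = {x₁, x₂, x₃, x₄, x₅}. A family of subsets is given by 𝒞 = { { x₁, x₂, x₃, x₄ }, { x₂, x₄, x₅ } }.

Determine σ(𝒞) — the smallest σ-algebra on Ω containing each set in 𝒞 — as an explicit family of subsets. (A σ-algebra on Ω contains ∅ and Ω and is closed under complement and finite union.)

Initial family (4 sets): { ∅, { x₂, x₄, x₅ }, { x₁, x₂, x₃, x₄ }, Ω }.
Step 1: +2 →
  { x₅ }  = { x₁, x₂, x₃, x₄ }ᶜ
  { x₁, x₃ }  = { x₂, x₄, x₅ }ᶜ
  |family| = 6
Step 2 (1 new):
  { x₁, x₃, x₅ }  = { x₁, x₃ } ∪ { x₅ }
  |family| = 7
Step 3: 1 new —
  { x₂, x₄ }  = { x₁, x₃, x₅ }ᶜ
  |family| = 8
Step 4: stable.

|σ(𝒞)| = 8.  σ(𝒞) = { ∅, { x₅ }, { x₁, x₃ }, { x₂, x₄ }, { x₁, x₃, x₅ }, { x₂, x₄, x₅ }, { x₁, x₂, x₃, x₄ }, Ω }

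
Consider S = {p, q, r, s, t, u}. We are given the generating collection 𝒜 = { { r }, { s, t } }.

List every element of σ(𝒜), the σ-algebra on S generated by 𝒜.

σ(𝒜) (8 sets): { {}, { r }, { s, t }, { p, q, u }, { r, s, t }, { p, q, r, u }, { p, q, s, t, u }, S }

Trace:
Initial family (4 sets): { {}, { r }, { s, t }, S }.
Pass 1 adds 3:
  { r, s, t }  = { r } ∪ { s, t }
  { p, q, r, u }  = { s, t }ᶜ
  { p, q, s, t, u }  = { r }ᶜ
  — 7 sets.
Pass 2 (1 new):
  { p, q, u }  = { r, s, t }ᶜ
  — 8 sets.
After Pass 3 the family is unchanged; done.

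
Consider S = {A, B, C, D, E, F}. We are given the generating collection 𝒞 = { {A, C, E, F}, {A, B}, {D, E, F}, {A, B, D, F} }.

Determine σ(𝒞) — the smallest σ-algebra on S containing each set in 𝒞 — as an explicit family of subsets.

Begin from { {}, {A, B}, {D, E, F}, {A, B, D, F}, {A, C, E, F}, S } (that is, 𝒞 plus ∅ and S).
Iteration 1 adds 7:
  {B, D}  = {A, C, E, F}ᶜ
  {C, E}  = {A, B, D, F}ᶜ
  {A, B, C}  = {D, E, F}ᶜ
  {C, D, E, F}  = {A, B}ᶜ
  {A, B, C, E, F}  = {A, C, E, F} ∪ {A, B}
  {A, B, D, E, F}  = {A, B, D, F} ∪ {D, E, F}
  {A, C, D, E, F}  = {A, C, E, F} ∪ {D, E, F}
  — 13 sets.
Iteration 2: 10 new —
  {B}  = {A, C, D, E, F}ᶜ
  {C}  = {A, B, D, E, F}ᶜ
  {D}  = {A, B, C, E, F}ᶜ
  {A, B, D}  = {A, B} ∪ {B, D}
  {A, B, C, D}  = {A, B, C} ∪ {B, D}
  {A, B, C, E}  = {A, B, C} ∪ {C, E}
  {B, C, D, E}  = {C, E} ∪ {B, D}
  {B, D, E, F}  = {D, E, F} ∪ {B, D}
  {A, B, C, D, F}  = {A, B, D, F} ∪ {A, B, C}
  {B, C, D, E, F}  = {C, D, E, F} ∪ {B, D}
  — 23 sets.
Iteration 3: +13 →
  {A}  = {B, C, D, E, F}ᶜ
  {E}  = {A, B, C, D, F}ᶜ
  {A, C}  = {B, D, E, F}ᶜ
  {A, F}  = {B, C, D, E}ᶜ
  {B, C}  = {B} ∪ {C}
  {C, D}  = {C} ∪ {D}
  {D, F}  = {A, B, C, E}ᶜ
  {E, F}  = {A, B, C, D}ᶜ
  {B, C, D}  = {B, D} ∪ {C}
  {B, C, E}  = {B} ∪ {C, E}
  {C, D, E}  = {C, E} ∪ {D}
  {C, E, F}  = {A, B, D}ᶜ
  {A, B, C, D, E}  = {C, E} ∪ {A, B, D}
  — 36 sets.
Iteration 4 adds 24:
  {F}  = {A, B, C, D, E}ᶜ
  {A, D}  = {A} ∪ {D}
  {A, E}  = {A} ∪ {E}
  {B, E}  = {B} ∪ {E}
  {D, E}  = {E} ∪ {D}
  {A, B, E}  = {A, B} ∪ {E}
  {A, B, F}  = {C, D, E}ᶜ
  {A, C, D}  = {C, D} ∪ {A}
  {A, C, E}  = {A} ∪ {C, E}
  {A, C, F}  = {A, F} ∪ {C}
  {A, D, F}  = {B, C, E}ᶜ
  {A, E, F}  = {B, C, D}ᶜ
  {B, D, E}  = {E} ∪ {B, D}
  {B, D, F}  = {B} ∪ {D, F}
  {B, E, F}  = {E, F} ∪ {B}
  {C, D, F}  = {C, D} ∪ {D, F}
  {A, B, C, F}  = {A, B, C} ∪ {A, F}
  {A, B, D, E}  = {A, B, D} ∪ {E}
  {A, B, E, F}  = {C, D}ᶜ
  {A, C, D, E}  = {C, D, E} ∪ {A}
  {A, C, D, F}  = {C, D} ∪ {A, F}
  {A, D, E, F}  = {B, C}ᶜ
  {B, C, D, F}  = {B, C, D} ∪ {D, F}
  {B, C, E, F}  = {E, F} ∪ {B, C, E}
  — 60 sets.
Iteration 5. New:
  {B, F}  = {A, C, D, E}ᶜ
  {C, F}  = {A, B, D, E}ᶜ
  {A, D, E}  = {D, E} ∪ {A, D}
  {B, C, F}  = {F} ∪ {B, C}
  — 64 sets.
Iteration 6 adds nothing — fixpoint reached.

|σ(𝒞)| = 64.  σ(𝒞) = { {}, {A}, {B}, {C}, {D}, {E}, {F}, {A, B}, {A, C}, {A, D}, {A, E}, {A, F}, {B, C}, {B, D}, {B, E}, {B, F}, {C, D}, {C, E}, {C, F}, {D, E}, {D, F}, {E, F}, {A, B, C}, {A, B, D}, {A, B, E}, {A, B, F}, {A, C, D}, {A, C, E}, {A, C, F}, {A, D, E}, {A, D, F}, {A, E, F}, {B, C, D}, {B, C, E}, {B, C, F}, {B, D, E}, {B, D, F}, {B, E, F}, {C, D, E}, {C, D, F}, {C, E, F}, {D, E, F}, {A, B, C, D}, {A, B, C, E}, {A, B, C, F}, {A, B, D, E}, {A, B, D, F}, {A, B, E, F}, {A, C, D, E}, {A, C, D, F}, {A, C, E, F}, {A, D, E, F}, {B, C, D, E}, {B, C, D, F}, {B, C, E, F}, {B, D, E, F}, {C, D, E, F}, {A, B, C, D, E}, {A, B, C, D, F}, {A, B, C, E, F}, {A, B, D, E, F}, {A, C, D, E, F}, {B, C, D, E, F}, S }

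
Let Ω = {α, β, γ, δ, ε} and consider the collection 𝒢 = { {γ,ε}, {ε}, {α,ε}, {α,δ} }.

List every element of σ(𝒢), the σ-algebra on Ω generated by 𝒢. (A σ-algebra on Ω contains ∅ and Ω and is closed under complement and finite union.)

Initial family (6 sets): { ∅, {ε}, {α,δ}, {α,ε}, {γ,ε}, Ω }.
Iteration 1: 7 new —
  {α,β,δ}  = Ω∖{γ,ε}
  {α,γ,ε}  = {α,ε} ∪ {γ,ε}
  {α,δ,ε}  = {α,δ} ∪ {α,ε}
  {β,γ,δ}  = Ω∖{α,ε}
  {β,γ,ε}  = Ω∖{α,δ}
  {α,β,γ,δ}  = Ω∖{ε}
  {α,γ,δ,ε}  = {α,δ} ∪ {γ,ε}
  |family| = 13
Iteration 2 adds 6:
  {β}  = Ω∖{α,γ,δ,ε}
  {β,γ}  = Ω∖{α,δ,ε}
  {β,δ}  = Ω∖{α,γ,ε}
  {α,β,γ,ε}  = {α,γ,ε} ∪ {β,γ,ε}
  {α,β,δ,ε}  = {α,δ,ε} ∪ {α,β,δ}
  {β,γ,δ,ε}  = {β,γ,δ} ∪ {ε}
  |family| = 19
Iteration 3: 6 new —
  {α}  = Ω∖{β,γ,δ,ε}
  {γ}  = Ω∖{α,β,δ,ε}
  {δ}  = Ω∖{α,β,γ,ε}
  {β,ε}  = {β} ∪ {ε}
  {α,β,ε}  = {β} ∪ {α,ε}
  {β,δ,ε}  = {β,δ} ∪ {ε}
  |family| = 25
Iteration 4 adds 7:
  {α,β}  = {β} ∪ {α}
  {α,γ}  = Ω∖{β,δ,ε}
  {γ,δ}  = Ω∖{α,β,ε}
  {δ,ε}  = {ε} ∪ {δ}
  {α,β,γ}  = {β,γ} ∪ {α}
  {α,γ,δ}  = Ω∖{β,ε}
  {γ,δ,ε}  = {δ} ∪ {γ,ε}
  |family| = 32
Iteration 5: stable.

σ(𝒢) = { ∅, {α}, {β}, {γ}, {δ}, {ε}, {α,β}, {α,γ}, {α,δ}, {α,ε}, {β,γ}, {β,δ}, {β,ε}, {γ,δ}, {γ,ε}, {δ,ε}, {α,β,γ}, {α,β,δ}, {α,β,ε}, {α,γ,δ}, {α,γ,ε}, {α,δ,ε}, {β,γ,δ}, {β,γ,ε}, {β,δ,ε}, {γ,δ,ε}, {α,β,γ,δ}, {α,β,γ,ε}, {α,β,δ,ε}, {α,γ,δ,ε}, {β,γ,δ,ε}, Ω }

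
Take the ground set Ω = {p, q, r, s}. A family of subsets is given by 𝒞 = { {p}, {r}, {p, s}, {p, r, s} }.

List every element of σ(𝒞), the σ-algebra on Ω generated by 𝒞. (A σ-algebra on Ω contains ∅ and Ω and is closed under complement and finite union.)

Take S₀ = 𝒞 ∪ {∅, Ω} = { ∅, {p}, {r}, {p, s}, {p, r, s}, Ω }.
Step 1. New:
  {q}  = complement {p, r, s}
  {p, r}  = {r} ∪ {p}
  {q, r}  = complement {p, s}
  {p, q, s}  = complement {r}
  {q, r, s}  = complement {p}
  — 11 sets.
Step 2: 3 new —
  {p, q}  = {q} ∪ {p}
  {q, s}  = complement {p, r}
  {p, q, r}  = {q} ∪ {p, r}
  — 14 sets.
Step 3. New:
  {s}  = complement {p, q, r}
  {r, s}  = complement {p, q}
  — 16 sets.
Step 4 adds nothing — fixpoint reached.

σ(𝒞) = { ∅, {p}, {q}, {r}, {s}, {p, q}, {p, r}, {p, s}, {q, r}, {q, s}, {r, s}, {p, q, r}, {p, q, s}, {p, r, s}, {q, r, s}, Ω }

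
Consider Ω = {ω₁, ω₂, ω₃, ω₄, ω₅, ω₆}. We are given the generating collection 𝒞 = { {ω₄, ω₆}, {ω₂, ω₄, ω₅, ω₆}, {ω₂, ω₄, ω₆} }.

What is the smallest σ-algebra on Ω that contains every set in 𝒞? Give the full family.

|σ(𝒞)| = 16.  σ(𝒞) = { {}, {ω₂}, {ω₅}, {ω₁, ω₃}, {ω₂, ω₅}, {ω₄, ω₆}, {ω₁, ω₂, ω₃}, {ω₁, ω₃, ω₅}, {ω₂, ω₄, ω₆}, {ω₄, ω₅, ω₆}, {ω₁, ω₂, ω₃, ω₅}, {ω₁, ω₃, ω₄, ω₆}, {ω₂, ω₄, ω₅, ω₆}, {ω₁, ω₂, ω₃, ω₄, ω₆}, {ω₁, ω₃, ω₄, ω₅, ω₆}, Ω }

Trace:
Start: 𝒞 ∪ {∅, Ω} = { {}, {ω₄, ω₆}, {ω₂, ω₄, ω₆}, {ω₂, ω₄, ω₅, ω₆}, Ω }.
Round 1 adds 3:
  {ω₁, ω₃}  = complement {ω₂, ω₄, ω₅, ω₆}
  {ω₁, ω₃, ω₅}  = complement {ω₂, ω₄, ω₆}
  {ω₁, ω₂, ω₃, ω₅}  = complement {ω₄, ω₆}
  — 8 sets.
Round 2 adds 3:
  {ω₁, ω₃, ω₄, ω₆}  = {ω₄, ω₆} ∪ {ω₁, ω₃}
  {ω₁, ω₂, ω₃, ω₄, ω₆}  = {ω₂, ω₄, ω₆} ∪ {ω₁, ω₃}
  {ω₁, ω₃, ω₄, ω₅, ω₆}  = {ω₁, ω₃, ω₅} ∪ {ω₄, ω₆}
  — 11 sets.
Round 3. New:
  {ω₂}  = complement {ω₁, ω₃, ω₄, ω₅, ω₆}
  {ω₅}  = complement {ω₁, ω₂, ω₃, ω₄, ω₆}
  {ω₂, ω₅}  = complement {ω₁, ω₃, ω₄, ω₆}
  — 14 sets.
Round 4 adds 2:
  {ω₁, ω₂, ω₃}  = {ω₁, ω₃} ∪ {ω₂}
  {ω₄, ω₅, ω₆}  = {ω₄, ω₆} ∪ {ω₅}
  — 16 sets.
After Round 5 the family is unchanged; done.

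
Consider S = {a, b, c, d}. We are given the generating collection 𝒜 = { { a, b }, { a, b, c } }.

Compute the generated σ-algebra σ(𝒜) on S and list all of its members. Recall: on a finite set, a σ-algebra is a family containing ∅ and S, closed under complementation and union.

σ(𝒜) = { {  }, { c }, { d }, { a, b }, { c, d }, { a, b, c }, { a, b, d }, S }

Working:
Start: 𝒜 ∪ {∅, S} = { {  }, { a, b }, { a, b, c }, S }.
Iteration 1: +2 →
  { d }  = complement { a, b, c }
  { c, d }  = complement { a, b }
Iteration 2: +1 →
  { a, b, d }  = { a, b } ∪ { d }
Iteration 3. New:
  { c }  = complement { a, b, d }
After Iteration 4 the family is unchanged; done.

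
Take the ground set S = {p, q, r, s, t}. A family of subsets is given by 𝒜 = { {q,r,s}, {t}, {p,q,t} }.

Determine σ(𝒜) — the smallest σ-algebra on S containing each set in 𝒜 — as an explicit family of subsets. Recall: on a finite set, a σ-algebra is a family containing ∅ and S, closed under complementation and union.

Answer: σ(𝒜) = { ∅, {p}, {q}, {t}, {p,q}, {p,t}, {q,t}, {r,s}, {p,q,t}, {p,r,s}, {q,r,s}, {r,s,t}, {p,q,r,s}, {p,r,s,t}, {q,r,s,t}, S }

Working:
Seed the family with 𝒜 together with ∅ and S: { ∅, {t}, {p,q,t}, {q,r,s}, S }.
Round 1 (4 new):
  {p,t}  = S∖{q,r,s}
  {r,s}  = S∖{p,q,t}
  {p,q,r,s}  = S∖{t}
  {q,r,s,t}  = {q,r,s} ∪ {t}
  — 9 sets.
Round 2. New:
  {p}  = S∖{q,r,s,t}
  {r,s,t}  = {r,s} ∪ {t}
  {p,r,s,t}  = {r,s} ∪ {p,t}
  — 12 sets.
Round 3: +3 →
  {q}  = S∖{p,r,s,t}
  {p,q}  = S∖{r,s,t}
  {p,r,s}  = {r,s} ∪ {p}
  — 15 sets.
Round 4. New:
  {q,t}  = S∖{p,r,s}
  — 16 sets.
After Round 5 the family is unchanged; done.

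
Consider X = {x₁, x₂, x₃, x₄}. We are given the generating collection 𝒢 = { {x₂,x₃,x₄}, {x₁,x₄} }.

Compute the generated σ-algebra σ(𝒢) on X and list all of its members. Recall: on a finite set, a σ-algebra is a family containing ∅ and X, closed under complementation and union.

Answer: σ(𝒢) = { ∅, {x₁}, {x₄}, {x₁,x₄}, {x₂,x₃}, {x₁,x₂,x₃}, {x₂,x₃,x₄}, X }

Check:
Start: 𝒢 ∪ {∅, X} = { ∅, {x₁,x₄}, {x₂,x₃,x₄}, X }.
Pass 1: +2 →
  {x₁}  = X∖{x₂,x₃,x₄}
  {x₂,x₃}  = X∖{x₁,x₄}
  [6 total]
Pass 2: 1 new —
  {x₁,x₂,x₃}  = {x₂,x₃} ∪ {x₁}
  [7 total]
Pass 3. New:
  {x₄}  = X∖{x₁,x₂,x₃}
  [8 total]
Pass 4: already closed under ᶜ and ∪.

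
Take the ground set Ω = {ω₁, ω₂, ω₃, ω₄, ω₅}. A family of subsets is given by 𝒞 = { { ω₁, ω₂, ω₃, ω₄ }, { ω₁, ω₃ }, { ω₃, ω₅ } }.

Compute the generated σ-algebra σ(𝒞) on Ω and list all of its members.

|σ(𝒞)| = 16.  σ(𝒞) = { {  }, { ω₁ }, { ω₃ }, { ω₅ }, { ω₁, ω₃ }, { ω₁, ω₅ }, { ω₂, ω₄ }, { ω₃, ω₅ }, { ω₁, ω₂, ω₄ }, { ω₁, ω₃, ω₅ }, { ω₂, ω₃, ω₄ }, { ω₂, ω₄, ω₅ }, { ω₁, ω₂, ω₃, ω₄ }, { ω₁, ω₂, ω₄, ω₅ }, { ω₂, ω₃, ω₄, ω₅ }, Ω }

Derivation:
Initial family (5 sets): { {  }, { ω₁, ω₃ }, { ω₃, ω₅ }, { ω₁, ω₂, ω₃, ω₄ }, Ω }.
Round 1 adds 4:
  { ω₅ }  = ᶜ of { ω₁, ω₂, ω₃, ω₄ }
  { ω₁, ω₂, ω₄ }  = ᶜ of { ω₃, ω₅ }
  { ω₁, ω₃, ω₅ }  = { ω₁, ω₃ } ∪ { ω₃, ω₅ }
  { ω₂, ω₄, ω₅ }  = ᶜ of { ω₁, ω₃ }
  (now 9)
Round 2 adds 3:
  { ω₂, ω₄ }  = ᶜ of { ω₁, ω₃, ω₅ }
  { ω₁, ω₂, ω₄, ω₅ }  = { ω₁, ω₂, ω₄ } ∪ { ω₅ }
  { ω₂, ω₃, ω₄, ω₅ }  = { ω₃, ω₅ } ∪ { ω₂, ω₄, ω₅ }
  (now 12)
Round 3. New:
  { ω₁ }  = ᶜ of { ω₂, ω₃, ω₄, ω₅ }
  { ω₃ }  = ᶜ of { ω₁, ω₂, ω₄, ω₅ }
  (now 14)
Round 4 adds 2:
  { ω₁, ω₅ }  = { ω₅ } ∪ { ω₁ }
  { ω₂, ω₃, ω₄ }  = { ω₃ } ∪ { ω₂, ω₄ }
  (now 16)
Round 5: no new sets; the family is a σ-algebra.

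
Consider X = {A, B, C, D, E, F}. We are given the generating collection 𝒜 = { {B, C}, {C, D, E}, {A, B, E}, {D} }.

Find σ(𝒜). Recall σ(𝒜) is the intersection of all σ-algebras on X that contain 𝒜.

|σ(𝒜)| = 64.  σ(𝒜) = { {}, {A}, {B}, {C}, {D}, {E}, {F}, {A, B}, {A, C}, {A, D}, {A, E}, {A, F}, {B, C}, {B, D}, {B, E}, {B, F}, {C, D}, {C, E}, {C, F}, {D, E}, {D, F}, {E, F}, {A, B, C}, {A, B, D}, {A, B, E}, {A, B, F}, {A, C, D}, {A, C, E}, {A, C, F}, {A, D, E}, {A, D, F}, {A, E, F}, {B, C, D}, {B, C, E}, {B, C, F}, {B, D, E}, {B, D, F}, {B, E, F}, {C, D, E}, {C, D, F}, {C, E, F}, {D, E, F}, {A, B, C, D}, {A, B, C, E}, {A, B, C, F}, {A, B, D, E}, {A, B, D, F}, {A, B, E, F}, {A, C, D, E}, {A, C, D, F}, {A, C, E, F}, {A, D, E, F}, {B, C, D, E}, {B, C, D, F}, {B, C, E, F}, {B, D, E, F}, {C, D, E, F}, {A, B, C, D, E}, {A, B, C, D, F}, {A, B, C, E, F}, {A, B, D, E, F}, {A, C, D, E, F}, {B, C, D, E, F}, X }

Derivation:
Initial family (6 sets): { {}, {D}, {B, C}, {A, B, E}, {C, D, E}, X }.
Step 1 (9 new):
  {A, B, F}  = X∖{C, D, E}
  {B, C, D}  = {B, C} ∪ {D}
  {C, D, F}  = X∖{A, B, E}
  {A, B, C, E}  = {A, B, E} ∪ {B, C}
  {A, B, D, E}  = {A, B, E} ∪ {D}
  {A, D, E, F}  = X∖{B, C}
  {B, C, D, E}  = {C, D, E} ∪ {B, C}
  {A, B, C, D, E}  = {A, B, E} ∪ {C, D, E}
  {A, B, C, E, F}  = X∖{D}
  (now 15)
Step 2 (14 new):
  {F}  = X∖{A, B, C, D, E}
  {A, F}  = X∖{B, C, D, E}
  {C, F}  = X∖{A, B, D, E}
  {D, F}  = X∖{A, B, C, E}
  {A, E, F}  = X∖{B, C, D}
  {A, B, C, F}  = {B, C} ∪ {A, B, F}
  {A, B, D, F}  = {D} ∪ {A, B, F}
  {A, B, E, F}  = {A, B, E} ∪ {A, B, F}
  {B, C, D, F}  = {B, C, D} ∪ {C, D, F}
  {C, D, E, F}  = {C, D, E} ∪ {C, D, F}
  {A, B, C, D, F}  = {B, C, D} ∪ {A, B, F}
  {A, B, D, E, F}  = {A, D, E, F} ∪ {A, B, D, E}
  {A, C, D, E, F}  = {C, D, E} ∪ {A, D, E, F}
  {B, C, D, E, F}  = {B, C, D, E} ∪ {C, D, F}
  (now 29)
Step 3 adds 14:
  {A}  = X∖{B, C, D, E, F}
  {B}  = X∖{A, C, D, E, F}
  {C}  = X∖{A, B, D, E, F}
  {E}  = X∖{A, B, C, D, F}
  {A, B}  = X∖{C, D, E, F}
  {A, E}  = X∖{B, C, D, F}
  {C, D}  = X∖{A, B, E, F}
  {C, E}  = X∖{A, B, D, F}
  {D, E}  = X∖{A, B, C, F}
  {A, C, F}  = {A, F} ∪ {C, F}
  {A, D, F}  = {A, F} ∪ {D, F}
  {B, C, F}  = {F} ∪ {B, C}
  {A, C, D, F}  = {A, F} ∪ {C, D, F}
  {A, C, E, F}  = {A, E, F} ∪ {C, F}
  (now 43)
Step 4. New:
  {A, C}  = {C} ∪ {A}
  {A, D}  = {D} ∪ {A}
  {B, D}  = X∖{A, C, E, F}
  {B, E}  = X∖{A, C, D, F}
  {B, F}  = {B} ∪ {F}
  {E, F}  = {F} ∪ {E}
  {A, B, C}  = {A, B} ∪ {C}
  {A, B, D}  = {A, B} ∪ {D}
  {A, C, D}  = {C, D} ∪ {A}
  {A, C, E}  = {C, E} ∪ {A}
  {A, D, E}  = X∖{B, C, F}
  {B, C, E}  = X∖{A, D, F}
  {B, D, E}  = X∖{A, C, F}
  {B, D, F}  = {B} ∪ {D, F}
  {C, E, F}  = {C, E} ∪ {C, F}
  {D, E, F}  = {D, E} ∪ {D, F}
  {A, B, C, D}  = {C, D} ∪ {A, B}
  {A, C, D, E}  = {C, D} ∪ {A, E}
  {B, C, E, F}  = {C, E} ∪ {B, C, F}
  (now 62)
Step 5: +2 →
  {B, E, F}  = X∖{A, C, D}
  {B, D, E, F}  = X∖{A, C}
  (now 64)
Step 6 adds nothing — fixpoint reached.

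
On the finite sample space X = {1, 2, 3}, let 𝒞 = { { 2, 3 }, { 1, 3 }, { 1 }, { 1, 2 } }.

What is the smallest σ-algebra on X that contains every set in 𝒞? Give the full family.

σ(𝒞) (8 sets): { ∅, { 1 }, { 2 }, { 3 }, { 1, 2 }, { 1, 3 }, { 2, 3 }, X }

Check:
Take S₀ = 𝒞 ∪ {∅, X} = { ∅, { 1 }, { 1, 2 }, { 1, 3 }, { 2, 3 }, X }.
Step 1. New:
  { 2 }  = ᶜ of { 1, 3 }
  { 3 }  = ᶜ of { 1, 2 }
  (now 8)
Step 2: stable.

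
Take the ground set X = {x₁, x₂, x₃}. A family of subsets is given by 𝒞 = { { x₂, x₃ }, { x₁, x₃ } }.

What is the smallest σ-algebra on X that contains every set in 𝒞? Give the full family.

Seed the family with 𝒞 together with ∅ and X: { {}, { x₁, x₃ }, { x₂, x₃ }, X }.
Pass 1: +2 →
  { x₁ }  = ᶜ of { x₂, x₃ }
  { x₂ }  = ᶜ of { x₁, x₃ }
  |family| = 6
Pass 2 adds 1:
  { x₁, x₂ }  = { x₂ } ∪ { x₁ }
  |family| = 7
Pass 3: 1 new —
  { x₃ }  = ᶜ of { x₁, x₂ }
  |family| = 8
Pass 4: closed — nothing new.

Therefore σ(𝒞) = { {}, { x₁ }, { x₂ }, { x₃ }, { x₁, x₂ }, { x₁, x₃ }, { x₂, x₃ }, X } (|σ(𝒞)| = 8).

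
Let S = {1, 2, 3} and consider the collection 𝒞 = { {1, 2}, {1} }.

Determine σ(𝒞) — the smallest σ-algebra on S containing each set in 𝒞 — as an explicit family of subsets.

σ(𝒞) (8 sets): { ∅, {1}, {2}, {3}, {1, 2}, {1, 3}, {2, 3}, S }

Working:
Begin from { ∅, {1}, {1, 2}, S } (that is, 𝒞 plus ∅ and S).
Iteration 1 adds 2:
  {3}  = S∖{1, 2}
  {2, 3}  = S∖{1}
  |family| = 6
Iteration 2: 1 new —
  {1, 3}  = {3} ∪ {1}
  |family| = 7
Iteration 3: +1 →
  {2}  = S∖{1, 3}
  |family| = 8
Iteration 4: closed — nothing new.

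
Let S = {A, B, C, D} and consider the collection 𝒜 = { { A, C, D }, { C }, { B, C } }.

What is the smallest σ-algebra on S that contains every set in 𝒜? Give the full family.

σ(𝒜) = { {}, { B }, { C }, { A, D }, { B, C }, { A, B, D }, { A, C, D }, S }

Check:
Initial family (5 sets): { {}, { C }, { B, C }, { A, C, D }, S }.
Step 1 (3 new):
  { B }  = complement { A, C, D }
  { A, D }  = complement { B, C }
  { A, B, D }  = complement { C }
Step 2: no new sets; the family is a σ-algebra.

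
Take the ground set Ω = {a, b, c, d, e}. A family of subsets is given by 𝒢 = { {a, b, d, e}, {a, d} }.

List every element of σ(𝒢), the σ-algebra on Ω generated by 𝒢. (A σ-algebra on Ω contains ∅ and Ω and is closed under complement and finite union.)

σ(𝒢) (8 sets): { ∅, {c}, {a, d}, {b, e}, {a, c, d}, {b, c, e}, {a, b, d, e}, Ω }

Derivation:
Take S₀ = 𝒢 ∪ {∅, Ω} = { ∅, {a, d}, {a, b, d, e}, Ω }.
Round 1 adds 2:
  {c}  = ᶜ of {a, b, d, e}
  {b, c, e}  = ᶜ of {a, d}
  [6 total]
Round 2 adds 1:
  {a, c, d}  = {c} ∪ {a, d}
  [7 total]
Round 3: +1 →
  {b, e}  = ᶜ of {a, c, d}
  [8 total]
Round 4: closed — nothing new.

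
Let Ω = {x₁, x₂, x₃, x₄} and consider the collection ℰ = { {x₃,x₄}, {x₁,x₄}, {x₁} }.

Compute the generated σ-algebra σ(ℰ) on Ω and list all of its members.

Start: ℰ ∪ {∅, Ω} = { ∅, {x₁}, {x₁,x₄}, {x₃,x₄}, Ω }.
Pass 1. New:
  {x₁,x₂}  = ᶜ of {x₃,x₄}
  {x₂,x₃}  = ᶜ of {x₁,x₄}
  {x₁,x₃,x₄}  = {x₃,x₄} ∪ {x₁,x₄}
  {x₂,x₃,x₄}  = ᶜ of {x₁}
  [9 total]
Pass 2 (3 new):
  {x₂}  = ᶜ of {x₁,x₃,x₄}
  {x₁,x₂,x₃}  = {x₁,x₂} ∪ {x₂,x₃}
  {x₁,x₂,x₄}  = {x₁,x₂} ∪ {x₁,x₄}
  [12 total]
Pass 3 adds 2:
  {x₃}  = ᶜ of {x₁,x₂,x₄}
  {x₄}  = ᶜ of {x₁,x₂,x₃}
  [14 total]
Pass 4. New:
  {x₁,x₃}  = {x₃} ∪ {x₁}
  {x₂,x₄}  = {x₄} ∪ {x₂}
  [16 total]
Pass 5: already closed under ᶜ and ∪.

σ(ℰ) = { ∅, {x₁}, {x₂}, {x₃}, {x₄}, {x₁,x₂}, {x₁,x₃}, {x₁,x₄}, {x₂,x₃}, {x₂,x₄}, {x₃,x₄}, {x₁,x₂,x₃}, {x₁,x₂,x₄}, {x₁,x₃,x₄}, {x₂,x₃,x₄}, Ω }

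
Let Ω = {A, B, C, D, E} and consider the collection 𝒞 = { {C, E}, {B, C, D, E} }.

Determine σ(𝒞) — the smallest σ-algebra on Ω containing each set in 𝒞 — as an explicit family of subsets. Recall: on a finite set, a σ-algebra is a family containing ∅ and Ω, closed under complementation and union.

Start: 𝒞 ∪ {∅, Ω} = { {}, {C, E}, {B, C, D, E}, Ω }.
Round 1. New:
  {A}  = Ω∖{B, C, D, E}
  {A, B, D}  = Ω∖{C, E}
  (now 6)
Round 2: 1 new —
  {A, C, E}  = {C, E} ∪ {A}
  (now 7)
Round 3: 1 new —
  {B, D}  = Ω∖{A, C, E}
  (now 8)
Round 4: closed — nothing new.

|σ(𝒞)| = 8.  σ(𝒞) = { {}, {A}, {B, D}, {C, E}, {A, B, D}, {A, C, E}, {B, C, D, E}, Ω }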